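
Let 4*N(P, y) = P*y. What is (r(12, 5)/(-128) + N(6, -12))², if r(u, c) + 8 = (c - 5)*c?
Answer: 82369/256 ≈ 321.75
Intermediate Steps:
r(u, c) = -8 + c*(-5 + c) (r(u, c) = -8 + (c - 5)*c = -8 + (-5 + c)*c = -8 + c*(-5 + c))
N(P, y) = P*y/4 (N(P, y) = (P*y)/4 = P*y/4)
(r(12, 5)/(-128) + N(6, -12))² = ((-8 + 5² - 5*5)/(-128) + (¼)*6*(-12))² = ((-8 + 25 - 25)*(-1/128) - 18)² = (-8*(-1/128) - 18)² = (1/16 - 18)² = (-287/16)² = 82369/256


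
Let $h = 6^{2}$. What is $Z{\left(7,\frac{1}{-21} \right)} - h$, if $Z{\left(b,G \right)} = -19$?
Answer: $-55$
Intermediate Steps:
$h = 36$
$Z{\left(7,\frac{1}{-21} \right)} - h = -19 - 36 = -55$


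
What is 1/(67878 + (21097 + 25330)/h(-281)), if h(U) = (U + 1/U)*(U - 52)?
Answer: 26294346/1784820663775 ≈ 1.4732e-5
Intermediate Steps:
h(U) = (-52 + U)*(U + 1/U) (h(U) = (U + 1/U)*(-52 + U) = (-52 + U)*(U + 1/U))
1/(67878 + (21097 + 25330)/h(-281)) = 1/(67878 + (21097 + 25330)/(1 + (-281)² - 52*(-281) - 52/(-281))) = 1/(67878 + 46427/(1 + 78961 + 14612 - 52*(-1/281))) = 1/(67878 + 46427/(1 + 78961 + 14612 + 52/281)) = 1/(67878 + 46427/(26294346/281)) = 1/(67878 + 46427*(281/26294346)) = 1/(67878 + 13045987/26294346) = 1/(1784820663775/26294346) = 26294346/1784820663775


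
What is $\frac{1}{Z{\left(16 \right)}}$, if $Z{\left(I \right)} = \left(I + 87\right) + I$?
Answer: $\frac{1}{119} \approx 0.0084034$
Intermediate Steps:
$Z{\left(I \right)} = 87 + 2 I$ ($Z{\left(I \right)} = \left(87 + I\right) + I = 87 + 2 I$)
$\frac{1}{Z{\left(16 \right)}} = \frac{1}{87 + 2 \cdot 16} = \frac{1}{87 + 32} = \frac{1}{119}$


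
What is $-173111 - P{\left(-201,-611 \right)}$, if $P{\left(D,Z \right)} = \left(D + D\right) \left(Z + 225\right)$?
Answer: $-328283$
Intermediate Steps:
$P{\left(D,Z \right)} = 2 D \left(225 + Z\right)$
$-173111 - P{\left(-201,-611 \right)} = -173111 - 2 \left(-201\right) \left(225 - 611\right) = -173111 - 2 \left(-201\right) \left(-386\right) = -173111 - 155172 = -328283$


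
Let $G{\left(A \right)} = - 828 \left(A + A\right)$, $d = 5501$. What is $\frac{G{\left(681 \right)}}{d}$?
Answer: $- \frac{1127736}{5501} \approx -205.01$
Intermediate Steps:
$G{\left(A \right)} = - 1656 A$ ($G{\left(A \right)} = - 828 \cdot 2 A = - 1656 A$)
$\frac{G{\left(681 \right)}}{d} = \frac{\left(-1656\right) 681}{5501} = \left(-1127736\right) \frac{1}{5501} = - \frac{1127736}{5501}$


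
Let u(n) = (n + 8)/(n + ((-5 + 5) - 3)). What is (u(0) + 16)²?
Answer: 1600/9 ≈ 177.78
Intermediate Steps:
u(n) = (8 + n)/(-3 + n) (u(n) = (8 + n)/(n + (0 - 3)) = (8 + n)/(n - 3) = (8 + n)/(-3 + n))
(u(0) + 16)² = ((8 + 0)/(-3 + 0) + 16)² = (8/(-3) + 16)² = (-⅓*8 + 16)² = (-8/3 + 16)² = (40/3)² = 1600/9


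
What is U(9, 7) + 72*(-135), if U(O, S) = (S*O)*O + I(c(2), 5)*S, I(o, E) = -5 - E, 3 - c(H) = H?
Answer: -9223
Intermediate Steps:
c(H) = 3 - H
U(O, S) = -10*S + S*O² (U(O, S) = (S*O)*O + (-5 - 1*5)*S = (O*S)*O + (-5 - 5)*S = S*O² - 10*S = -10*S + S*O²)
U(9, 7) + 72*(-135) = 7*(-10 + 9²) + 72*(-135) = 7*(-10 + 81) - 9720 = 7*71 - 9720 = 497 - 9720 = -9223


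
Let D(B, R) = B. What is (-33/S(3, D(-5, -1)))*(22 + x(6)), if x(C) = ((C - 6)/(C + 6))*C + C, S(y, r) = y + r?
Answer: 462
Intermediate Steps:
S(y, r) = r + y
x(C) = C + C*(-6 + C)/(6 + C) (x(C) = ((-6 + C)/(6 + C))*C + C = C*(-6 + C)/(6 + C) + C = C + C*(-6 + C)/(6 + C))
(-33/S(3, D(-5, -1)))*(22 + x(6)) = (-33/(-5 + 3))*(22 + 2*6**2/(6 + 6)) = (-33/(-2))*(22 + 2*36/12) = (-33*(-1/2))*(22 + 2*36*(1/12)) = 33*(22 + 6)/2 = (33/2)*28 = 462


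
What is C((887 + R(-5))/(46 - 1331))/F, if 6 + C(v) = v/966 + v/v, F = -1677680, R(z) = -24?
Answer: 6207413/2082520960800 ≈ 2.9807e-6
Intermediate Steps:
C(v) = -5 + v/966 (C(v) = -6 + (v/966 + v/v) = -6 + (v*(1/966) + 1) = -6 + (v/966 + 1) = -6 + (1 + v/966) = -5 + v/966)
C((887 + R(-5))/(46 - 1331))/F = (-5 + ((887 - 24)/(46 - 1331))/966)/(-1677680) = (-5 + (863/(-1285))/966)*(-1/1677680) = (-5 + (863*(-1/1285))/966)*(-1/1677680) = (-5 + (1/966)*(-863/1285))*(-1/1677680) = (-5 - 863/1241310)*(-1/1677680) = -6207413/1241310*(-1/1677680) = 6207413/2082520960800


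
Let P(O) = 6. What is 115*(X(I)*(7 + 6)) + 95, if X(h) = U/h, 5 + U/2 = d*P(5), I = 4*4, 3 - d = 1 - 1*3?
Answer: 38135/8 ≈ 4766.9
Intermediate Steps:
d = 5 (d = 3 - (1 - 1*3) = 3 - (1 - 3) = 3 - 1*(-2) = 3 + 2 = 5)
I = 16
U = 50 (U = -10 + 2*(5*6) = -10 + 2*30 = -10 + 60 = 50)
X(h) = 50/h
115*(X(I)*(7 + 6)) + 95 = 115*((50/16)*(7 + 6)) + 95 = 115*((50*(1/16))*13) + 95 = 115*((25/8)*13) + 95 = 115*(325/8) + 95 = 37375/8 + 95 = 38135/8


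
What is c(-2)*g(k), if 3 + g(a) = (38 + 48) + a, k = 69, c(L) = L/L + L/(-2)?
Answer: 304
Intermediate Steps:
c(L) = 1 - L/2 (c(L) = 1 + L*(-1/2) = 1 - L/2)
g(a) = 83 + a (g(a) = -3 + ((38 + 48) + a) = -3 + (86 + a) = 83 + a)
c(-2)*g(k) = (1 - 1/2*(-2))*(83 + 69) = (1 + 1)*152 = 2*152 = 304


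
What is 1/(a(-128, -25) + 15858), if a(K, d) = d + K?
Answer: 1/15705 ≈ 6.3674e-5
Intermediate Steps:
a(K, d) = K + d
1/(a(-128, -25) + 15858) = 1/((-128 - 25) + 15858) = 1/(-153 + 15858) = 1/15705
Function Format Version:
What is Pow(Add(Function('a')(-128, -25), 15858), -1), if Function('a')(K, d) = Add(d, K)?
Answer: Rational(1, 15705) ≈ 6.3674e-5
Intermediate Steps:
Function('a')(K, d) = Add(K, d)
Pow(Add(Function('a')(-128, -25), 15858), -1) = Pow(Add(Add(-128, -25), 15858), -1) = Pow(Add(-153, 15858), -1) = Pow(15705, -1) = Rational(1, 15705)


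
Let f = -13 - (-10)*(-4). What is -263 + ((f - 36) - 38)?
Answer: -390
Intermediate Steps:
f = -53 (f = -13 - 1*40 = -13 - 40 = -53)
-263 + ((f - 36) - 38) = -263 + ((-53 - 36) - 38) = -263 + (-89 - 38) = -263 - 127 = -390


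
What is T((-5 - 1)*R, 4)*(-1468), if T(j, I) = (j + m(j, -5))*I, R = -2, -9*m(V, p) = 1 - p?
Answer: -199648/3 ≈ -66549.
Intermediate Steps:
m(V, p) = -⅑ + p/9 (m(V, p) = -(1 - p)/9 = -⅑ + p/9)
T(j, I) = I*(-⅔ + j) (T(j, I) = (j + (-⅑ + (⅑)*(-5)))*I = (j + (-⅑ - 5/9))*I = (j - ⅔)*I = (-⅔ + j)*I = I*(-⅔ + j))
T((-5 - 1)*R, 4)*(-1468) = ((⅓)*4*(-2 + 3*((-5 - 1)*(-2))))*(-1468) = ((⅓)*4*(-2 + 3*(-6*(-2))))*(-1468) = ((⅓)*4*(-2 + 3*12))*(-1468) = ((⅓)*4*(-2 + 36))*(-1468) = ((⅓)*4*34)*(-1468) = (136/3)*(-1468) = -199648/3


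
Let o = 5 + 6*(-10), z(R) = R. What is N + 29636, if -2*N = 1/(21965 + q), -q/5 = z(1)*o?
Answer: 1318209279/44480 ≈ 29636.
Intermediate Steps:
o = -55 (o = 5 - 60 = -55)
q = 275 (q = -5*(-55) = 275)
N = -1/44480 (N = -1/(2*(21965 + 275)) = -½/22240 = -½*1/22240 = -1/44480 ≈ -2.2482e-5)
N + 29636 = -1/44480 + 29636 = 1318209279/44480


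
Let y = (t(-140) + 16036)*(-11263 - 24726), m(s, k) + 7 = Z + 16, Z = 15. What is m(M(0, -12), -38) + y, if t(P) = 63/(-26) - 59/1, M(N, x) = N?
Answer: -14947634647/26 ≈ -5.7491e+8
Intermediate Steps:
t(P) = -1597/26 (t(P) = 63*(-1/26) - 59*1 = -63/26 - 59 = -1597/26)
m(s, k) = 24 (m(s, k) = -7 + (15 + 16) = -7 + 31 = 24)
y = -14947635271/26 (y = (-1597/26 + 16036)*(-11263 - 24726) = (415339/26)*(-35989) = -14947635271/26 ≈ -5.7491e+8)
m(M(0, -12), -38) + y = 24 - 14947635271/26 = -14947634647/26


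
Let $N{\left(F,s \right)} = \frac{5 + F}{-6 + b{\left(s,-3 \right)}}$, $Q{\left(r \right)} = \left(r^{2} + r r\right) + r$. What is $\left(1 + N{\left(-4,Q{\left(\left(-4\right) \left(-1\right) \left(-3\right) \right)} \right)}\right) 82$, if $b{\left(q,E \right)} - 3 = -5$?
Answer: $\frac{287}{4} \approx 71.75$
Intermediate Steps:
$b{\left(q,E \right)} = -2$ ($b{\left(q,E \right)} = 3 - 5 = -2$)
$Q{\left(r \right)} = r + 2 r^{2}$ ($Q{\left(r \right)} = \left(r^{2} + r^{2}\right) + r = 2 r^{2} + r = r + 2 r^{2}$)
$N{\left(F,s \right)} = - \frac{5}{8} - \frac{F}{8}$ ($N{\left(F,s \right)} = \frac{5 + F}{-6 - 2} = \frac{5 + F}{-8} = \left(5 + F\right) \left(- \frac{1}{8}\right) = - \frac{5}{8} - \frac{F}{8}$)
$\left(1 + N{\left(-4,Q{\left(\left(-4\right) \left(-1\right) \left(-3\right) \right)} \right)}\right) 82 = \left(1 - \frac{1}{8}\right) 82 = \frac{7}{8} \cdot 82 = \frac{287}{4}$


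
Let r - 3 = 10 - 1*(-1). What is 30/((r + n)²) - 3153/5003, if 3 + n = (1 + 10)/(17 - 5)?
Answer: -42862737/102306347 ≈ -0.41896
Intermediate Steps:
r = 14 (r = 3 + (10 - 1*(-1)) = 3 + (10 + 1) = 3 + 11 = 14)
n = -25/12 (n = -3 + (1 + 10)/(17 - 5) = -3 + 11/12 = -25/12 ≈ -2.0833)
30/((r + n)²) - 3153/5003 = 30/((14 - 25/12)²) - 3153/5003 = 30/((143/12)²) - 3153*1/5003 = 30/(20449/144) - 3153/5003 = 30*(144/20449) - 3153/5003 = 4320/20449 - 3153/5003 = -42862737/102306347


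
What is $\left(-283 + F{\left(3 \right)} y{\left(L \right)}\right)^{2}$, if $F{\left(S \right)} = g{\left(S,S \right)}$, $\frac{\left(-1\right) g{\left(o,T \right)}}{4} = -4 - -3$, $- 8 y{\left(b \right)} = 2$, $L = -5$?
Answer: $80656$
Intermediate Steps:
$y{\left(b \right)} = - \frac{1}{4}$ ($y{\left(b \right)} = \left(- \frac{1}{8}\right) 2 = - \frac{1}{4}$)
$g{\left(o,T \right)} = 4$ ($g{\left(o,T \right)} = - 4 \left(-4 - -3\right) = - 4 \left(-4 + 3\right) = \left(-4\right) \left(-1\right) = 4$)
$F{\left(S \right)} = 4$
$\left(-283 + F{\left(3 \right)} y{\left(L \right)}\right)^{2} = \left(-283 + 4 \left(- \frac{1}{4}\right)\right)^{2} = \left(-283 - 1\right)^{2} = \left(-284\right)^{2} = 80656$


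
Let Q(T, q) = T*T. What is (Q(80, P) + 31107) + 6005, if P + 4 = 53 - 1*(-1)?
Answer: 43512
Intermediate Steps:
P = 50 (P = -4 + (53 - 1*(-1)) = -4 + (53 + 1) = -4 + 54 = 50)
Q(T, q) = T**2
(Q(80, P) + 31107) + 6005 = (80**2 + 31107) + 6005 = (6400 + 31107) + 6005 = 37507 + 6005 = 43512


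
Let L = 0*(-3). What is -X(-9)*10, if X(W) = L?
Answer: 0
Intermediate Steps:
L = 0
X(W) = 0
-X(-9)*10 = -0*10 = -1*0 = 0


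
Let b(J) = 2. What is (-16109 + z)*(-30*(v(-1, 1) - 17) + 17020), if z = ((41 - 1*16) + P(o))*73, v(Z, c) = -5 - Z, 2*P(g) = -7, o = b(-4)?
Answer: -256622175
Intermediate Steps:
o = 2
P(g) = -7/2 (P(g) = (½)*(-7) = -7/2)
z = 3139/2 (z = ((41 - 1*16) - 7/2)*73 = ((41 - 16) - 7/2)*73 = (25 - 7/2)*73 = (43/2)*73 = 3139/2 ≈ 1569.5)
(-16109 + z)*(-30*(v(-1, 1) - 17) + 17020) = (-16109 + 3139/2)*(-30*((-5 - 1*(-1)) - 17) + 17020) = -29079*(-30*((-5 + 1) - 17) + 17020)/2 = -29079*(-30*(-4 - 17) + 17020)/2 = -29079*(-30*(-21) + 17020)/2 = -29079*(630 + 17020)/2 = -29079/2*17650 = -256622175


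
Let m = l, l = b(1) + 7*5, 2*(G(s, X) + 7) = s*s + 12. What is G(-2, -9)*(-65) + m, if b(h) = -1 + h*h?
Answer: -30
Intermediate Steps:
G(s, X) = -1 + s²/2 (G(s, X) = -7 + (s*s + 12)/2 = -7 + (s² + 12)/2 = -7 + (12 + s²)/2 = -7 + (6 + s²/2) = -1 + s²/2)
b(h) = -1 + h²
l = 35 (l = (-1 + 1²) + 7*5 = (-1 + 1) + 35 = 0 + 35 = 35)
m = 35
G(-2, -9)*(-65) + m = (-1 + (½)*(-2)²)*(-65) + 35 = (-1 + (½)*4)*(-65) + 35 = (-1 + 2)*(-65) + 35 = 1*(-65) + 35 = -65 + 35 = -30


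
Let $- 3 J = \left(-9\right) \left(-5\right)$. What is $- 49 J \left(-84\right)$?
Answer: $-61740$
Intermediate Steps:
$J = -15$ ($J = - \frac{\left(-9\right) \left(-5\right)}{3} = \left(- \frac{1}{3}\right) 45 = -15$)
$- 49 J \left(-84\right) = \left(-49\right) \left(-15\right) \left(-84\right) = 735 \left(-84\right) = -61740$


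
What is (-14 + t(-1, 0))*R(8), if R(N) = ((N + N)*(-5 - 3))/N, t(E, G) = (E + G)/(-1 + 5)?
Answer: 228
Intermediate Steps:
t(E, G) = E/4 + G/4 (t(E, G) = (E + G)/4 = (E + G)*(¼) = E/4 + G/4)
R(N) = -16 (R(N) = ((2*N)*(-8))/N = (-16*N)/N = -16)
(-14 + t(-1, 0))*R(8) = (-14 + ((¼)*(-1) + (¼)*0))*(-16) = (-14 + (-¼ + 0))*(-16) = (-14 - ¼)*(-16) = -57/4*(-16) = 228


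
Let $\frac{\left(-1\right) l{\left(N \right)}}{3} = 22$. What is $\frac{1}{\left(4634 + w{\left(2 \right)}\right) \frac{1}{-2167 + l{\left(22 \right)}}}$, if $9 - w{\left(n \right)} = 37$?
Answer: $- \frac{319}{658} \approx -0.4848$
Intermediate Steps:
$w{\left(n \right)} = -28$ ($w{\left(n \right)} = 9 - 37 = -28$)
$l{\left(N \right)} = -66$ ($l{\left(N \right)} = \left(-3\right) 22 = -66$)
$\frac{1}{\left(4634 + w{\left(2 \right)}\right) \frac{1}{-2167 + l{\left(22 \right)}}} = \frac{1}{\left(4634 - 28\right) \frac{1}{-2167 - 66}} = \frac{1}{4606 \frac{1}{-2233}} = \frac{1}{4606 \left(- \frac{1}{2233}\right)} = \frac{1}{- \frac{658}{319}} = - \frac{319}{658}$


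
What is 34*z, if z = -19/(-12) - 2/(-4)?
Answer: 425/6 ≈ 70.833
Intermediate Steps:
z = 25/12 (z = -19*(-1/12) - 2*(-¼) = 19/12 + ½ = 25/12 ≈ 2.0833)
34*z = 34*(25/12) = 425/6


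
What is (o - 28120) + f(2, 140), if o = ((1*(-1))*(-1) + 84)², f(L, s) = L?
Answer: -20893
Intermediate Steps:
o = 7225 (o = (-1*(-1) + 84)² = (1 + 84)² = 85² = 7225)
(o - 28120) + f(2, 140) = (7225 - 28120) + 2 = -20895 + 2 = -20893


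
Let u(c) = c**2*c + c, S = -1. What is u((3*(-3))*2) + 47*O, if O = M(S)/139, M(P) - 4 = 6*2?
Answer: -812398/139 ≈ -5844.6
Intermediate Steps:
M(P) = 16 (M(P) = 4 + 6*2 = 4 + 12 = 16)
u(c) = c + c**3 (u(c) = c**3 + c = c + c**3)
O = 16/139 ≈ 0.11511
u((3*(-3))*2) + 47*O = ((3*(-3))*2 + ((3*(-3))*2)**3) + 47*(16/139) = (-9*2 + (-9*2)**3) + 752/139 = (-18 + (-18)**3) + 752/139 = (-18 - 5832) + 752/139 = -5850 + 752/139 = -812398/139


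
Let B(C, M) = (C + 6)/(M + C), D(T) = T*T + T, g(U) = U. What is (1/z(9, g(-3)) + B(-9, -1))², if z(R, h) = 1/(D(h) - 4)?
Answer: 529/100 ≈ 5.2900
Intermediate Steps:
D(T) = T + T² (D(T) = T² + T = T + T²)
z(R, h) = 1/(-4 + h*(1 + h)) (z(R, h) = 1/(h*(1 + h) - 4) = 1/(-4 + h*(1 + h)))
B(C, M) = (6 + C)/(C + M)
(1/z(9, g(-3)) + B(-9, -1))² = (1/(1/(-4 - 3*(1 - 3))) + (6 - 9)/(-9 - 1))² = (1/(1/(-4 - 3*(-2))) - 3/(-10))² = (1/(1/(-4 + 6)) - ⅒*(-3))² = (1/(1/2) + 3/10)² = (1/(½) + 3/10)² = (2 + 3/10)² = (23/10)² = 529/100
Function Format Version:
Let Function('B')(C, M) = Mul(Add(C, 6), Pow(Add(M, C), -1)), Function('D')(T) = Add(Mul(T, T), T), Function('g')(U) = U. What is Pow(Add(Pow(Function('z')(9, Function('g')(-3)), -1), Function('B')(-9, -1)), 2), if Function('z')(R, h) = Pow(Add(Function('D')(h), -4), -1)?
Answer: Rational(529, 100) ≈ 5.2900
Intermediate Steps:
Function('D')(T) = Add(T, Pow(T, 2)) (Function('D')(T) = Add(Pow(T, 2), T) = Add(T, Pow(T, 2)))
Function('z')(R, h) = Pow(Add(-4, Mul(h, Add(1, h))), -1) (Function('z')(R, h) = Pow(Add(Mul(h, Add(1, h)), -4), -1) = Pow(Add(-4, Mul(h, Add(1, h))), -1))
Function('B')(C, M) = Mul(Pow(Add(C, M), -1), Add(6, C)) (Function('B')(C, M) = Mul(Add(6, C), Pow(Add(C, M), -1)) = Mul(Pow(Add(C, M), -1), Add(6, C)))
Pow(Add(Pow(Function('z')(9, Function('g')(-3)), -1), Function('B')(-9, -1)), 2) = Pow(Add(Pow(Pow(Add(-4, Mul(-3, Add(1, -3))), -1), -1), Mul(Pow(Add(-9, -1), -1), Add(6, -9))), 2) = Pow(Add(Pow(Pow(Add(-4, Mul(-3, -2)), -1), -1), Mul(Pow(-10, -1), -3)), 2) = Pow(Add(Pow(Pow(Add(-4, 6), -1), -1), Mul(Rational(-1, 10), -3)), 2) = Pow(Add(Pow(Pow(2, -1), -1), Rational(3, 10)), 2) = Pow(Add(Pow(Rational(1, 2), -1), Rational(3, 10)), 2) = Pow(Add(2, Rational(3, 10)), 2) = Pow(Rational(23, 10), 2) = Rational(529, 100)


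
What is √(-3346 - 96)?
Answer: I*√3442 ≈ 58.669*I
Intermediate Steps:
√(-3346 - 96) = √(-3442) = I*√3442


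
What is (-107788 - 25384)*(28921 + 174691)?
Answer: -27115417264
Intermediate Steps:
(-107788 - 25384)*(28921 + 174691) = -133172*203612 = -27115417264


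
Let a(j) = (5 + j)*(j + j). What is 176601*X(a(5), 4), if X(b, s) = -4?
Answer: -706404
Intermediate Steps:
a(j) = 2*j*(5 + j) (a(j) = (5 + j)*(2*j) = 2*j*(5 + j))
176601*X(a(5), 4) = 176601*(-4) = -706404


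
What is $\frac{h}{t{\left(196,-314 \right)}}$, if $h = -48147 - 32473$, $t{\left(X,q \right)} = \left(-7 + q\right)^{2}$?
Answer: $- \frac{80620}{103041} \approx -0.78241$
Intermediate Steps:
$h = -80620$
$\frac{h}{t{\left(196,-314 \right)}} = - \frac{80620}{\left(-7 - 314\right)^{2}} = - \frac{80620}{\left(-321\right)^{2}} = - \frac{80620}{103041}$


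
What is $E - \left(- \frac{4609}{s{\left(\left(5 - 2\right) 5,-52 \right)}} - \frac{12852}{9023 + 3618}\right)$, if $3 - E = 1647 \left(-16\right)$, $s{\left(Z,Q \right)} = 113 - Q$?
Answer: $\frac{5002792684}{189615} \approx 26384.0$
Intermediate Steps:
$E = 26355$ ($E = 3 - 1647 \left(-16\right) = 3 - -26352 = 3 + 26352 = 26355$)
$E - \left(- \frac{4609}{s{\left(\left(5 - 2\right) 5,-52 \right)}} - \frac{12852}{9023 + 3618}\right) = 26355 - \left(- \frac{4609}{113 - -52} - \frac{12852}{9023 + 3618}\right) = 26355 - \left(- \frac{4609}{113 + 52} - \frac{12852}{12641}\right) = 26355 - \left(- \frac{4609}{165} - \frac{12852}{12641}\right) = 26355 - \left(\left(-4609\right) \frac{1}{165} - \frac{12852}{12641}\right) = 26355 - \left(- \frac{419}{15} - \frac{12852}{12641}\right) = 26355 - - \frac{5489359}{189615} = 26355 + \frac{5489359}{189615} = \frac{5002792684}{189615}$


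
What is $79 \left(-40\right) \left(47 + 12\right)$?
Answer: $-186440$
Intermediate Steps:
$79 \left(-40\right) \left(47 + 12\right) = \left(-3160\right) 59 = -186440$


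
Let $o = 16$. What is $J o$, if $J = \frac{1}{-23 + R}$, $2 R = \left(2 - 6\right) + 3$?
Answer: $- \frac{32}{47} \approx -0.68085$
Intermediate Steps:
$R = - \frac{1}{2}$ ($R = \frac{\left(2 - 6\right) + 3}{2} = \frac{-4 + 3}{2} = \frac{1}{2} \left(-1\right) = - \frac{1}{2} \approx -0.5$)
$J = - \frac{2}{47}$ ($J = \frac{1}{-23 - \frac{1}{2}} = \frac{1}{- \frac{47}{2}} = - \frac{2}{47} \approx -0.042553$)
$J o = \left(- \frac{2}{47}\right) 16 = - \frac{32}{47}$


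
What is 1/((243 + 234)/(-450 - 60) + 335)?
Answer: 170/56791 ≈ 0.0029934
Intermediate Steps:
1/((243 + 234)/(-450 - 60) + 335) = 1/(477/(-510) + 335) = 1/(477*(-1/510) + 335) = 1/(-159/170 + 335) = 1/(56791/170) = 170/56791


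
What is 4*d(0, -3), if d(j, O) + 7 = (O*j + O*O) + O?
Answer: -4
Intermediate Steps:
d(j, O) = -7 + O + O² + O*j (d(j, O) = -7 + ((O*j + O*O) + O) = -7 + ((O*j + O²) + O) = -7 + ((O² + O*j) + O) = -7 + (O + O² + O*j) = -7 + O + O² + O*j)
4*d(0, -3) = 4*(-7 - 3 + (-3)² - 3*0) = 4*(-7 - 3 + 9 + 0) = 4*(-1) = -4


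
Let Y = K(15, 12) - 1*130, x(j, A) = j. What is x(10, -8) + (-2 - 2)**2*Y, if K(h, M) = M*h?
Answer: 810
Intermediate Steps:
Y = 50 (Y = 12*15 - 1*130 = 180 - 130 = 50)
x(10, -8) + (-2 - 2)**2*Y = 10 + (-2 - 2)**2*50 = 10 + (-4)**2*50 = 10 + 16*50 = 10 + 800 = 810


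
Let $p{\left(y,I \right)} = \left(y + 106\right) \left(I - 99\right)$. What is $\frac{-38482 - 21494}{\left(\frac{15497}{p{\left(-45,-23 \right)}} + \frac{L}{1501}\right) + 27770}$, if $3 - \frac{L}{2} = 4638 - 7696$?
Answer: $- \frac{13136439792}{6082852417} \approx -2.1596$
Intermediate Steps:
$p{\left(y,I \right)} = \left(-99 + I\right) \left(106 + y\right)$ ($p{\left(y,I \right)} = \left(106 + y\right) \left(-99 + I\right) = \left(-99 + I\right) \left(106 + y\right)$)
$L = 6122$ ($L = 6 - 2 \left(4638 - 7696\right) = 6 - -6116 = 6 + 6116 = 6122$)
$\frac{-38482 - 21494}{\left(\frac{15497}{p{\left(-45,-23 \right)}} + \frac{L}{1501}\right) + 27770} = \frac{-38482 - 21494}{\left(\frac{15497}{-10494 - -4455 + 106 \left(-23\right) - -1035} + \frac{6122}{1501}\right) + 27770} = - \frac{59976}{\left(\frac{15497}{-10494 + 4455 - 2438 + 1035} + 6122 \cdot \frac{1}{1501}\right) + 27770} = - \frac{59976}{\left(\frac{15497}{-7442} + \frac{6122}{1501}\right) + 27770} = - \frac{59976}{\left(15497 \left(- \frac{1}{7442}\right) + \frac{6122}{1501}\right) + 27770} = - \frac{59976}{\left(- \frac{15497}{7442} + \frac{6122}{1501}\right) + 27770} = - \frac{59976}{\frac{22298927}{11170442} + 27770} = - \frac{59976}{\frac{310225473267}{11170442}} = \left(-59976\right) \frac{11170442}{310225473267} = - \frac{13136439792}{6082852417}$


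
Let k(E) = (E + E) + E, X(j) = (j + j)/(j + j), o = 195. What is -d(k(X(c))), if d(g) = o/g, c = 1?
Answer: -65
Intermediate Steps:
X(j) = 1 (X(j) = (2*j)/((2*j)) = (2*j)*(1/(2*j)) = 1)
k(E) = 3*E (k(E) = 2*E + E = 3*E)
d(g) = 195/g
-d(k(X(c))) = -195/(3*1) = -195/3 = -1*65 = -65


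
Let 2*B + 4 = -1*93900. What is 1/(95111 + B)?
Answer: 1/48159 ≈ 2.0765e-5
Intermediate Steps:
B = -46952 (B = -2 + (-1*93900)/2 = -2 + (½)*(-93900) = -2 - 46950 = -46952)
1/(95111 + B) = 1/(95111 - 46952) = 1/48159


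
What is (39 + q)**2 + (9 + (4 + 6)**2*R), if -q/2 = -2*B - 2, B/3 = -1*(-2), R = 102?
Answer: 14698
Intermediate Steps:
B = 6 (B = 3*(-1*(-2)) = 3*2 = 6)
q = 28 (q = -2*(-2*6 - 2) = -2*(-12 - 2) = -2*(-14) = 28)
(39 + q)**2 + (9 + (4 + 6)**2*R) = (39 + 28)**2 + (9 + (4 + 6)**2*102) = 67**2 + (9 + 10**2*102) = 4489 + (9 + 100*102) = 4489 + (9 + 10200) = 4489 + 10209 = 14698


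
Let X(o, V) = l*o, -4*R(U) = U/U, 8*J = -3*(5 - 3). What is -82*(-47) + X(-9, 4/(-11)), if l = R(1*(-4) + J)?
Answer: 15425/4 ≈ 3856.3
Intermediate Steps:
J = -¾ (J = (-3*(5 - 3))/8 = (-3*2)/8 = (⅛)*(-6) = -¾ ≈ -0.75000)
R(U) = -¼ (R(U) = -U/(4*U) = -¼*1 = -¼)
l = -¼ ≈ -0.25000
X(o, V) = -o/4
-82*(-47) + X(-9, 4/(-11)) = -82*(-47) - ¼*(-9) = 3854 + 9/4 = 15425/4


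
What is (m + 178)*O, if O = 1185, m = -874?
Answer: -824760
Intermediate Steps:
(m + 178)*O = (-874 + 178)*1185 = -696*1185 = -824760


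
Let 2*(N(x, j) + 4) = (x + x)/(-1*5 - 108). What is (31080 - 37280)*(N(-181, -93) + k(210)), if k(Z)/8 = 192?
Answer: -1074441400/113 ≈ -9.5083e+6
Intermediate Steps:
k(Z) = 1536 (k(Z) = 8*192 = 1536)
N(x, j) = -4 - x/113 (N(x, j) = -4 + ((x + x)/(-1*5 - 108))/2 = -4 + ((2*x)/(-5 - 108))/2 = -4 + ((2*x)/(-113))/2 = -4 + ((2*x)*(-1/113))/2 = -4 + (-2*x/113)/2 = -4 - x/113)
(31080 - 37280)*(N(-181, -93) + k(210)) = (31080 - 37280)*((-4 - 1/113*(-181)) + 1536) = -6200*((-4 + 181/113) + 1536) = -6200*(-271/113 + 1536) = -6200*173297/113 = -1074441400/113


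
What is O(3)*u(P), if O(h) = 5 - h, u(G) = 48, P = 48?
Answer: 96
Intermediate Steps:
O(3)*u(P) = (5 - 1*3)*48 = (5 - 3)*48 = 2*48 = 96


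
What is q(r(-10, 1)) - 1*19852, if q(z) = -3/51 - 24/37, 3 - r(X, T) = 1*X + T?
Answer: -12487353/629 ≈ -19853.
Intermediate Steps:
r(X, T) = 3 - T - X (r(X, T) = 3 - (1*X + T) = 3 - (X + T) = 3 - (T + X) = 3 + (-T - X) = 3 - T - X)
q(z) = -445/629 (q(z) = -3*1/51 - 24*1/37 = -1/17 - 24/37 = -445/629)
q(r(-10, 1)) - 1*19852 = -445/629 - 1*19852 = -445/629 - 19852 = -12487353/629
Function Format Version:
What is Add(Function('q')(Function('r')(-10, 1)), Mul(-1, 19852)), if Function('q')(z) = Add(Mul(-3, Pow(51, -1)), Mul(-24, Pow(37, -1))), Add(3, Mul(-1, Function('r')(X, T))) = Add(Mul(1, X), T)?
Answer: Rational(-12487353, 629) ≈ -19853.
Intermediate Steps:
Function('r')(X, T) = Add(3, Mul(-1, T), Mul(-1, X)) (Function('r')(X, T) = Add(3, Mul(-1, Add(Mul(1, X), T))) = Add(3, Mul(-1, Add(X, T))) = Add(3, Mul(-1, Add(T, X))) = Add(3, Add(Mul(-1, T), Mul(-1, X))) = Add(3, Mul(-1, T), Mul(-1, X)))
Function('q')(z) = Rational(-445, 629) (Function('q')(z) = Add(Mul(-3, Rational(1, 51)), Mul(-24, Rational(1, 37))) = Add(Rational(-1, 17), Rational(-24, 37)) = Rational(-445, 629))
Add(Function('q')(Function('r')(-10, 1)), Mul(-1, 19852)) = Add(Rational(-445, 629), Mul(-1, 19852)) = Add(Rational(-445, 629), -19852) = Rational(-12487353, 629)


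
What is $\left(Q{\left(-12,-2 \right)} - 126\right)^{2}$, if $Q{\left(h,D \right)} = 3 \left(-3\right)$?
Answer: $18225$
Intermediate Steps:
$Q{\left(h,D \right)} = -9$
$\left(Q{\left(-12,-2 \right)} - 126\right)^{2} = \left(-9 - 126\right)^{2} = \left(-135\right)^{2} = 18225$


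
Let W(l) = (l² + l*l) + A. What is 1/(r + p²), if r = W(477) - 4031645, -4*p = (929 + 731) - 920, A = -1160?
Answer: -1/3543522 ≈ -2.8221e-7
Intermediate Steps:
W(l) = -1160 + 2*l² (W(l) = (l² + l*l) - 1160 = (l² + l²) - 1160 = 2*l² - 1160 = -1160 + 2*l²)
p = -185 (p = -((929 + 731) - 920)/4 = -(1660 - 920)/4 = -¼*740 = -185)
r = -3577747 (r = (-1160 + 2*477²) - 4031645 = (-1160 + 2*227529) - 4031645 = (-1160 + 455058) - 4031645 = 453898 - 4031645 = -3577747)
1/(r + p²) = 1/(-3577747 + (-185)²) = 1/(-3577747 + 34225) = 1/(-3543522) = -1/3543522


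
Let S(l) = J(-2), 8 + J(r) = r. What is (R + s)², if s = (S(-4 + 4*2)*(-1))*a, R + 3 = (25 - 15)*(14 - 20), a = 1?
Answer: 2809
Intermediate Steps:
J(r) = -8 + r
S(l) = -10 (S(l) = -8 - 2 = -10)
R = -63 (R = -3 + (25 - 15)*(14 - 20) = -3 + 10*(-6) = -3 - 60 = -63)
s = 10 (s = -10*(-1)*1 = 10*1 = 10)
(R + s)² = (-63 + 10)² = (-53)² = 2809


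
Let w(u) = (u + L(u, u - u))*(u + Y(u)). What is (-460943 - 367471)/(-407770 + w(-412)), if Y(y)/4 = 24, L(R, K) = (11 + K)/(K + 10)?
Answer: 2071035/694814 ≈ 2.9807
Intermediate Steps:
L(R, K) = (11 + K)/(10 + K)
Y(y) = 96 (Y(y) = 4*24 = 96)
w(u) = (96 + u)*(11/10 + u) (w(u) = (u + (11 + (u - u))/(10 + (u - u)))*(u + 96) = (u + (11 + 0)/(10 + 0))*(96 + u) = (u + 11/10)*(96 + u) = (11/10 + u)*(96 + u) = (96 + u)*(11/10 + u))
(-460943 - 367471)/(-407770 + w(-412)) = (-460943 - 367471)/(-407770 + (528/5 + (-412)**2 + (971/10)*(-412))) = -828414/(-407770 + (528/5 + 169744 - 200026/5)) = -828414/(-407770 + 649222/5) = -828414/(-1389628/5) = -828414*(-5/1389628) = 2071035/694814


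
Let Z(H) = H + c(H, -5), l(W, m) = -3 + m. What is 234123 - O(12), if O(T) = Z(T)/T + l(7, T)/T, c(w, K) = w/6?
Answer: 2809453/12 ≈ 2.3412e+5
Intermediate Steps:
c(w, K) = w/6 (c(w, K) = w*(1/6) = w/6)
Z(H) = 7*H/6 (Z(H) = H + H/6 = 7*H/6)
O(T) = 7/6 + (-3 + T)/T (O(T) = (7*T/6)/T + (-3 + T)/T = 7/6 + (-3 + T)/T)
234123 - O(12) = 234123 - (13/6 - 3/12) = 234123 - (13/6 - 3*1/12) = 234123 - (13/6 - 1/4) = 234123 - 1*23/12 = 234123 - 23/12 = 2809453/12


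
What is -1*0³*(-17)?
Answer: 0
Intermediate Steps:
-1*0³*(-17) = -1*0*(-17) = 0*(-17) = 0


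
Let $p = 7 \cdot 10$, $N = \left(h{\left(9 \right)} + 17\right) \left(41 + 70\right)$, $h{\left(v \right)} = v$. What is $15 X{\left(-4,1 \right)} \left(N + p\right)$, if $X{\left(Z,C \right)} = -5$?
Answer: $-221700$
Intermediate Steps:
$N = 2886$ ($N = \left(9 + 17\right) \left(41 + 70\right) = 26 \cdot 111 = 2886$)
$p = 70$
$15 X{\left(-4,1 \right)} \left(N + p\right) = 15 \left(-5\right) \left(2886 + 70\right) = \left(-75\right) 2956 = -221700$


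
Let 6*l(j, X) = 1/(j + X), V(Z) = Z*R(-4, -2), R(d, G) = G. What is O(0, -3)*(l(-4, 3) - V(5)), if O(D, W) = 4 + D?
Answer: 118/3 ≈ 39.333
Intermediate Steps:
V(Z) = -2*Z (V(Z) = Z*(-2) = -2*Z)
l(j, X) = 1/(6*(X + j)) (l(j, X) = 1/(6*(j + X)) = 1/(6*(X + j)))
O(0, -3)*(l(-4, 3) - V(5)) = (4 + 0)*(1/(6*(3 - 4)) - (-2)*5) = 4*((⅙)/(-1) - 1*(-10)) = 4*((⅙)*(-1) + 10) = 4*(-⅙ + 10) = 4*(59/6) = 118/3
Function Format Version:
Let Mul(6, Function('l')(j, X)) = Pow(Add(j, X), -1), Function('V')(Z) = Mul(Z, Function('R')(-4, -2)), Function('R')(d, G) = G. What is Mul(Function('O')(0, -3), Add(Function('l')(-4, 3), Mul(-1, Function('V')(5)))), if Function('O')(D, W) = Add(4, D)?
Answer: Rational(118, 3) ≈ 39.333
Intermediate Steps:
Function('V')(Z) = Mul(-2, Z) (Function('V')(Z) = Mul(Z, -2) = Mul(-2, Z))
Function('l')(j, X) = Mul(Rational(1, 6), Pow(Add(X, j), -1)) (Function('l')(j, X) = Mul(Rational(1, 6), Pow(Add(j, X), -1)) = Mul(Rational(1, 6), Pow(Add(X, j), -1)))
Mul(Function('O')(0, -3), Add(Function('l')(-4, 3), Mul(-1, Function('V')(5)))) = Mul(Add(4, 0), Add(Mul(Rational(1, 6), Pow(Add(3, -4), -1)), Mul(-1, Mul(-2, 5)))) = Mul(4, Add(Mul(Rational(1, 6), Pow(-1, -1)), Mul(-1, -10))) = Mul(4, Add(Mul(Rational(1, 6), -1), 10)) = Mul(4, Add(Rational(-1, 6), 10)) = Mul(4, Rational(59, 6)) = Rational(118, 3)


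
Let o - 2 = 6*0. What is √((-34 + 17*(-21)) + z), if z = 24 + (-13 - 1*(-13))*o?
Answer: I*√367 ≈ 19.157*I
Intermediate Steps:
o = 2 (o = 2 + 6*0 = 2 + 0 = 2)
z = 24 (z = 24 + (-13 - 1*(-13))*2 = 24 + (-13 + 13)*2 = 24 + 0*2 = 24 + 0 = 24)
√((-34 + 17*(-21)) + z) = √((-34 + 17*(-21)) + 24) = √((-34 - 357) + 24) = √(-391 + 24) = √(-367) = I*√367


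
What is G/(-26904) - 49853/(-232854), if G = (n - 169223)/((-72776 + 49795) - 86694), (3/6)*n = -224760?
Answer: 24492830146013/114513568825800 ≈ 0.21389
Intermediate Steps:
n = -449520 (n = 2*(-224760) = -449520)
G = 618743/109675 (G = (-449520 - 169223)/((-72776 + 49795) - 86694) = -618743/(-22981 - 86694) = -618743/(-109675) = -618743*(-1/109675) = 618743/109675 ≈ 5.6416)
G/(-26904) - 49853/(-232854) = (618743/109675)/(-26904) - 49853/(-232854) = (618743/109675)*(-1/26904) - 49853*(-1/232854) = -618743/2950696200 + 49853/232854 = 24492830146013/114513568825800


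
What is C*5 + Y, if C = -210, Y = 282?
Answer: -768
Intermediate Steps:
C*5 + Y = -210*5 + 282 = -1050 + 282 = -768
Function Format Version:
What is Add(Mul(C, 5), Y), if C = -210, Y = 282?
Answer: -768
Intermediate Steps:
Add(Mul(C, 5), Y) = Add(Mul(-210, 5), 282) = Add(-1050, 282) = -768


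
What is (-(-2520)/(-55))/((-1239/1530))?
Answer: 36720/649 ≈ 56.579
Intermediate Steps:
(-(-2520)/(-55))/((-1239/1530)) = (-(-2520)*(-1)/55)/((-1239*1/1530)) = (-36*14/11)/(-413/510) = -504/11*(-510/413) = 36720/649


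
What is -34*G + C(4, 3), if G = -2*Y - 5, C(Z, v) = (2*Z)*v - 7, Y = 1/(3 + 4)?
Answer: 1377/7 ≈ 196.71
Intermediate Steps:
Y = 1/7 ≈ 0.14286
C(Z, v) = -7 + 2*Z*v (C(Z, v) = 2*Z*v - 7 = -7 + 2*Z*v)
G = -37/7 (G = -2*1/7 - 5 = -2/7 - 5 = -37/7 ≈ -5.2857)
-34*G + C(4, 3) = -34*(-37/7) + (-7 + 2*4*3) = 1258/7 + (-7 + 24) = 1258/7 + 17 = 1377/7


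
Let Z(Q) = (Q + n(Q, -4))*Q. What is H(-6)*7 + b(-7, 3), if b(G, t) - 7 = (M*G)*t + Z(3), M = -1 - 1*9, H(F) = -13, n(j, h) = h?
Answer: 123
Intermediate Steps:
M = -10 (M = -1 - 9 = -10)
Z(Q) = Q*(-4 + Q) (Z(Q) = (Q - 4)*Q = (-4 + Q)*Q = Q*(-4 + Q))
b(G, t) = 4 - 10*G*t (b(G, t) = 7 + ((-10*G)*t + 3*(-4 + 3)) = 7 + (-10*G*t + 3*(-1)) = 7 + (-10*G*t - 3) = 7 + (-3 - 10*G*t) = 4 - 10*G*t)
H(-6)*7 + b(-7, 3) = -13*7 + (4 - 10*(-7)*3) = -91 + (4 + 210) = -91 + 214 = 123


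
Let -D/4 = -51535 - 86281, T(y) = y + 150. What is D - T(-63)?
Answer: 551177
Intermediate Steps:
T(y) = 150 + y
D = 551264 (D = -4*(-51535 - 86281) = -4*(-137816) = 551264)
D - T(-63) = 551264 - (150 - 63) = 551264 - 1*87 = 551264 - 87 = 551177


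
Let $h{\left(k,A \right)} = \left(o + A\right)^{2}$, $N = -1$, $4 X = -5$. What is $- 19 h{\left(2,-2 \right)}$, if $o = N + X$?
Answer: $- \frac{5491}{16} \approx -343.19$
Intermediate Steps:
$X = - \frac{5}{4}$ ($X = \frac{1}{4} \left(-5\right) = - \frac{5}{4} \approx -1.25$)
$o = - \frac{9}{4}$ ($o = -1 - \frac{5}{4} = - \frac{9}{4} \approx -2.25$)
$h{\left(k,A \right)} = \left(- \frac{9}{4} + A\right)^{2}$
$- 19 h{\left(2,-2 \right)} = - 19 \frac{\left(-9 + 4 \left(-2\right)\right)^{2}}{16} = - 19 \frac{\left(-9 - 8\right)^{2}}{16} = - 19 \frac{\left(-17\right)^{2}}{16} = - 19 \cdot \frac{1}{16} \cdot 289 = \left(-19\right) \frac{289}{16} = - \frac{5491}{16}$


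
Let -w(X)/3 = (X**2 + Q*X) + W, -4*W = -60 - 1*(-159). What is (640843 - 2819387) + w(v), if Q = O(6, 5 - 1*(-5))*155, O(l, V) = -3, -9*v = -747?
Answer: -8333407/4 ≈ -2.0834e+6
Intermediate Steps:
v = 83 (v = -1/9*(-747) = 83)
W = -99/4 (W = -(-60 - 1*(-159))/4 = -(-60 + 159)/4 = -1/4*99 = -99/4 ≈ -24.750)
Q = -465 (Q = -3*155 = -465)
w(X) = 297/4 - 3*X**2 + 1395*X (w(X) = -3*((X**2 - 465*X) - 99/4) = -3*(-99/4 + X**2 - 465*X) = 297/4 - 3*X**2 + 1395*X)
(640843 - 2819387) + w(v) = (640843 - 2819387) + (297/4 - 3*83**2 + 1395*83) = -2178544 + (297/4 - 3*6889 + 115785) = -2178544 + (297/4 - 20667 + 115785) = -2178544 + 380769/4 = -8333407/4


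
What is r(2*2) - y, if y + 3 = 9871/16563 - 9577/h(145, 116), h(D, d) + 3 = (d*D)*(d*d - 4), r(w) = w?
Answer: 7999945510147/1249196018877 ≈ 6.4041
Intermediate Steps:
h(D, d) = -3 + D*d*(-4 + d²) (h(D, d) = -3 + (d*D)*(d*d - 4) = -3 + (D*d)*(d² - 4) = -3 + (D*d)*(-4 + d²) = -3 + D*d*(-4 + d²))
y = -3003161434639/1249196018877 (y = -3 + (9871/16563 - 9577/(-3 + 145*116³ - 4*145*116)) = -3 + (9871*(1/16563) - 9577/(-3 + 145*1560896 - 67280)) = -3 + (9871/16563 - 9577/(-3 + 226329920 - 67280)) = -3 + (9871/16563 - 9577/226262637) = -3 + 744426621992/1249196018877 = -3003161434639/1249196018877 ≈ -2.4041)
r(2*2) - y = 2*2 - 1*(-3003161434639/1249196018877) = 4 + 3003161434639/1249196018877 = 7999945510147/1249196018877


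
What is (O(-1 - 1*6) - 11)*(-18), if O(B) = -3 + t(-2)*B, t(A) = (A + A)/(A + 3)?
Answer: -252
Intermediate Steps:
t(A) = 2*A/(3 + A) (t(A) = (2*A)/(3 + A) = 2*A/(3 + A))
O(B) = -3 - 4*B (O(B) = -3 + (2*(-2)/(3 - 2))*B = -3 + (2*(-2)/1)*B = -3 + (2*(-2)*1)*B = -3 - 4*B)
(O(-1 - 1*6) - 11)*(-18) = ((-3 - 4*(-1 - 1*6)) - 11)*(-18) = ((-3 - 4*(-1 - 6)) - 11)*(-18) = ((-3 - 4*(-7)) - 11)*(-18) = ((-3 + 28) - 11)*(-18) = (25 - 11)*(-18) = 14*(-18) = -252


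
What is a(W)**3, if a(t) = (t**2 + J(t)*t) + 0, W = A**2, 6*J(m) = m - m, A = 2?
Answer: 4096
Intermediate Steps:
J(m) = 0 (J(m) = (m - m)/6 = (1/6)*0 = 0)
W = 4 (W = 2**2 = 4)
a(t) = t**2 (a(t) = (t**2 + 0*t) + 0 = (t**2 + 0) + 0 = t**2 + 0 = t**2)
a(W)**3 = (4**2)**3 = 16**3 = 4096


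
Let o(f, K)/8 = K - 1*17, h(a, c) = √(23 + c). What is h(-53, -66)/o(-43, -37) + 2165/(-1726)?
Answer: -2165/1726 - I*√43/432 ≈ -1.2543 - 0.015179*I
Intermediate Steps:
o(f, K) = -136 + 8*K (o(f, K) = 8*(K - 1*17) = 8*(K - 17) = 8*(-17 + K) = -136 + 8*K)
h(-53, -66)/o(-43, -37) + 2165/(-1726) = √(23 - 66)/(-136 + 8*(-37)) + 2165/(-1726) = √(-43)/(-136 - 296) + 2165*(-1/1726) = (I*√43)/(-432) - 2165/1726 = (I*√43)*(-1/432) - 2165/1726 = -I*√43/432 - 2165/1726 = -2165/1726 - I*√43/432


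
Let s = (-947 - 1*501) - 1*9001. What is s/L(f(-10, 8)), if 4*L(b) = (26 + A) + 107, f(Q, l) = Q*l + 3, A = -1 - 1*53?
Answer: -41796/79 ≈ -529.06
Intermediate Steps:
A = -54 (A = -1 - 53 = -54)
f(Q, l) = 3 + Q*l
L(b) = 79/4 (L(b) = ((26 - 54) + 107)/4 = (-28 + 107)/4 = (¼)*79 = 79/4)
s = -10449 (s = (-947 - 501) - 9001 = -1448 - 9001 = -10449)
s/L(f(-10, 8)) = -10449/79/4 = -10449*4/79 = -41796/79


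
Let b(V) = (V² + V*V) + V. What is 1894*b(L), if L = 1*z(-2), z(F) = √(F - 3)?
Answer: -18940 + 1894*I*√5 ≈ -18940.0 + 4235.1*I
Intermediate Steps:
z(F) = √(-3 + F)
L = I*√5 (L = 1*√(-3 - 2) = 1*√(-5) = 1*(I*√5) = I*√5 ≈ 2.2361*I)
b(V) = V + 2*V² (b(V) = (V² + V²) + V = 2*V² + V = V + 2*V²)
1894*b(L) = 1894*((I*√5)*(1 + 2*(I*√5))) = 1894*((I*√5)*(1 + 2*I*√5)) = 1894*(I*√5*(1 + 2*I*√5)) = 1894*I*√5*(1 + 2*I*√5)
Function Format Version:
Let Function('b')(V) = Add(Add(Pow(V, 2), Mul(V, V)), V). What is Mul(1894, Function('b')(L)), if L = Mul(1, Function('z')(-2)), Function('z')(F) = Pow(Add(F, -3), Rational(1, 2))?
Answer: Add(-18940, Mul(1894, I, Pow(5, Rational(1, 2)))) ≈ Add(-18940., Mul(4235.1, I))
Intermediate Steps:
Function('z')(F) = Pow(Add(-3, F), Rational(1, 2))
L = Mul(I, Pow(5, Rational(1, 2))) (L = Mul(1, Pow(Add(-3, -2), Rational(1, 2))) = Mul(1, Pow(-5, Rational(1, 2))) = Mul(1, Mul(I, Pow(5, Rational(1, 2)))) = Mul(I, Pow(5, Rational(1, 2))) ≈ Mul(2.2361, I))
Function('b')(V) = Add(V, Mul(2, Pow(V, 2))) (Function('b')(V) = Add(Add(Pow(V, 2), Pow(V, 2)), V) = Add(Mul(2, Pow(V, 2)), V) = Add(V, Mul(2, Pow(V, 2))))
Mul(1894, Function('b')(L)) = Mul(1894, Mul(Mul(I, Pow(5, Rational(1, 2))), Add(1, Mul(2, Mul(I, Pow(5, Rational(1, 2))))))) = Mul(1894, Mul(Mul(I, Pow(5, Rational(1, 2))), Add(1, Mul(2, I, Pow(5, Rational(1, 2)))))) = Mul(1894, Mul(I, Pow(5, Rational(1, 2)), Add(1, Mul(2, I, Pow(5, Rational(1, 2)))))) = Mul(1894, I, Pow(5, Rational(1, 2)), Add(1, Mul(2, I, Pow(5, Rational(1, 2)))))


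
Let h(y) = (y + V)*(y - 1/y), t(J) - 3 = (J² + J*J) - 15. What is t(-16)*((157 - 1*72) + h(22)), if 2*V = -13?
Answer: 2339125/11 ≈ 2.1265e+5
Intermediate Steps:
V = -13/2 (V = (½)*(-13) = -13/2 ≈ -6.5000)
t(J) = -12 + 2*J² (t(J) = 3 + ((J² + J*J) - 15) = 3 + ((J² + J²) - 15) = 3 + (2*J² - 15) = 3 + (-15 + 2*J²) = -12 + 2*J²)
h(y) = (-13/2 + y)*(y - 1/y) (h(y) = (y - 13/2)*(y - 1/y) = (-13/2 + y)*(y - 1/y))
t(-16)*((157 - 1*72) + h(22)) = (-12 + 2*(-16)²)*((157 - 1*72) + (-1 + 22² - 13/2*22 + (13/2)/22)) = (-12 + 2*256)*((157 - 72) + (-1 + 484 - 143 + (13/2)*(1/22))) = (-12 + 512)*(85 + (-1 + 484 - 143 + 13/44)) = 500*(85 + 14973/44) = 500*(18713/44) = 2339125/11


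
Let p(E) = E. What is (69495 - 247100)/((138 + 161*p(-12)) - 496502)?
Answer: 177605/498296 ≈ 0.35642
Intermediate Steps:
(69495 - 247100)/((138 + 161*p(-12)) - 496502) = (69495 - 247100)/((138 + 161*(-12)) - 496502) = -177605/((138 - 1932) - 496502) = -177605/(-1794 - 496502) = -177605/(-498296) = -177605*(-1/498296) = 177605/498296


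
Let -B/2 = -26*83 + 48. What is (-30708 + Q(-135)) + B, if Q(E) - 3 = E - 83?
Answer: -26703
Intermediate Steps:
B = 4220 (B = -2*(-26*83 + 48) = -2*(-2158 + 48) = -2*(-2110) = 4220)
Q(E) = -80 + E (Q(E) = 3 + (E - 83) = 3 + (-83 + E) = -80 + E)
(-30708 + Q(-135)) + B = (-30708 + (-80 - 135)) + 4220 = (-30708 - 215) + 4220 = -30923 + 4220 = -26703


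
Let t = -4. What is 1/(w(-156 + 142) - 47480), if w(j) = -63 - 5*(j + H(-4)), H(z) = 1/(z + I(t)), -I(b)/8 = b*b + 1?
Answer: -28/1329243 ≈ -2.1065e-5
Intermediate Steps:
I(b) = -8 - 8*b² (I(b) = -8*(b*b + 1) = -8*(b² + 1) = -8*(1 + b²) = -8 - 8*b²)
H(z) = 1/(-136 + z) (H(z) = 1/(z + (-8 - 8*(-4)²)) = 1/(z + (-8 - 8*16)) = 1/(z + (-8 - 128)) = 1/(z - 136) = 1/(-136 + z))
w(j) = -1763/28 - 5*j (w(j) = -63 - 5*(j + 1/(-136 - 4)) = -63 - 5*(j + 1/(-140)) = -63 - 5*(j - 1/140) = -63 - 5*(-1/140 + j) = -63 - (-1/28 + 5*j) = -63 + (1/28 - 5*j) = -1763/28 - 5*j)
1/(w(-156 + 142) - 47480) = 1/((-1763/28 - 5*(-156 + 142)) - 47480) = 1/((-1763/28 - 5*(-14)) - 47480) = 1/((-1763/28 + 70) - 47480) = 1/(197/28 - 47480) = 1/(-1329243/28) = -28/1329243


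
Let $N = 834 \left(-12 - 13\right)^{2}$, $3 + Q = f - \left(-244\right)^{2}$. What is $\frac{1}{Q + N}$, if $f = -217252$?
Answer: $\frac{1}{244459} \approx 4.0907 \cdot 10^{-6}$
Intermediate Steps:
$Q = -276791$ ($Q = -3 - 276788 = -276791$)
$N = 521250$ ($N = 834 \left(-25\right)^{2} = 834 \cdot 625 = 521250$)
$\frac{1}{Q + N} = \frac{1}{-276791 + 521250} = \frac{1}{244459}$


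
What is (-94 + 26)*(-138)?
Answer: 9384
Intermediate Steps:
(-94 + 26)*(-138) = -68*(-138) = 9384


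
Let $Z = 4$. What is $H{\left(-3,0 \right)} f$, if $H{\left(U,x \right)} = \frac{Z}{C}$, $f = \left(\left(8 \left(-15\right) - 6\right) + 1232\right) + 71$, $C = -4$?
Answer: $-1177$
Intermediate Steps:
$f = 1177$ ($f = \left(\left(-120 - 6\right) + 1232\right) + 71 = \left(-126 + 1232\right) + 71 = 1106 + 71 = 1177$)
$H{\left(U,x \right)} = -1$ ($H{\left(U,x \right)} = \frac{4}{-4} = 4 \left(- \frac{1}{4}\right) = -1$)
$H{\left(-3,0 \right)} f = \left(-1\right) 1177 = -1177$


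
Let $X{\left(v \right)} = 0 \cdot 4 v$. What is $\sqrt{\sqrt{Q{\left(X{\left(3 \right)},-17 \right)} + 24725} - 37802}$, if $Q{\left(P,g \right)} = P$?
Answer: $\sqrt{-37802 + 5 \sqrt{989}} \approx 194.02 i$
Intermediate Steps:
$X{\left(v \right)} = 0$
$\sqrt{\sqrt{Q{\left(X{\left(3 \right)},-17 \right)} + 24725} - 37802} = \sqrt{\sqrt{0 + 24725} - 37802} = \sqrt{\sqrt{24725} - 37802} = \sqrt{5 \sqrt{989} - 37802} = \sqrt{-37802 + 5 \sqrt{989}}$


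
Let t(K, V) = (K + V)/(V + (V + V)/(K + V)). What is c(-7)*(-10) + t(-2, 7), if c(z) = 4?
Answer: -1935/49 ≈ -39.490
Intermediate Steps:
t(K, V) = (K + V)/(V + 2*V/(K + V)) (t(K, V) = (K + V)/(V + (2*V)/(K + V)) = (K + V)/(V + 2*V/(K + V)))
c(-7)*(-10) + t(-2, 7) = 4*(-10) + (-2 + 7)**2/(7*(2 - 2 + 7)) = -40 + (1/7)*5**2/7 = -40 + (1/7)*25*(1/7) = -40 + 25/49 = -1935/49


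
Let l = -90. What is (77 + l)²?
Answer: 169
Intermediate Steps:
(77 + l)² = (77 - 90)² = (-13)² = 169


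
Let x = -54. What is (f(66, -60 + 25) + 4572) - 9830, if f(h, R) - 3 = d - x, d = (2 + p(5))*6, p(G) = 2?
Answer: -5177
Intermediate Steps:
d = 24 (d = (2 + 2)*6 = 4*6 = 24)
f(h, R) = 81 (f(h, R) = 3 + (24 - 1*(-54)) = 3 + (24 + 54) = 3 + 78 = 81)
(f(66, -60 + 25) + 4572) - 9830 = (81 + 4572) - 9830 = 4653 - 9830 = -5177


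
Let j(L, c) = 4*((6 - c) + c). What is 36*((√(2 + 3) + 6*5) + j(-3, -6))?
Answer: 1944 + 36*√5 ≈ 2024.5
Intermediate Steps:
j(L, c) = 24 (j(L, c) = 4*6 = 24)
36*((√(2 + 3) + 6*5) + j(-3, -6)) = 36*((√(2 + 3) + 6*5) + 24) = 36*((√5 + 30) + 24) = 36*((30 + √5) + 24) = 36*(54 + √5) = 1944 + 36*√5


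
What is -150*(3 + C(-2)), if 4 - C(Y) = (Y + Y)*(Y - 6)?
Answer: 3750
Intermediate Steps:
C(Y) = 4 - 2*Y*(-6 + Y) (C(Y) = 4 - (Y + Y)*(Y - 6) = 4 - 2*Y*(-6 + Y))
-150*(3 + C(-2)) = -150*(3 + (4 - 2*(-2)² + 12*(-2))) = -150*(3 + (4 - 2*4 - 24)) = -150*(3 + (4 - 8 - 24)) = -150*(3 - 28) = -150*(-25) = 3750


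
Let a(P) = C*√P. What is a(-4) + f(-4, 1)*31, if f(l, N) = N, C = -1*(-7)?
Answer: 31 + 14*I ≈ 31.0 + 14.0*I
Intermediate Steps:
C = 7
a(P) = 7*√P
a(-4) + f(-4, 1)*31 = 7*√(-4) + 1*31 = 7*(2*I) + 31 = 14*I + 31 = 31 + 14*I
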